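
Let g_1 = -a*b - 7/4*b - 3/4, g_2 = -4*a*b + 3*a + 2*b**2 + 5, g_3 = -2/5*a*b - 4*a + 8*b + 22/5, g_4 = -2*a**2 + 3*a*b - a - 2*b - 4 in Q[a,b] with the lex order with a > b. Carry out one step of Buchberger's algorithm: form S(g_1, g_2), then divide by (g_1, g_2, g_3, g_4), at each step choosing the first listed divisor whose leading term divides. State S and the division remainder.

lcm(LM(g_1), LM(g_2)) = a*b.
S = (lcm/LT(g_1))·g_1 − (lcm/LT(g_2))·g_2 = 3/4*a + 1/2*b**2 + 7/4*b + 2.
Reduce S modulo (g_1, g_2, g_3, g_4) in that order:
  leading term a: no divisor's leading term divides it; move 3/4*a to the remainder.
  leading term b**2: no divisor's leading term divides it; move 1/2*b**2 to the remainder.
  leading term b: no divisor's leading term divides it; move 7/4*b to the remainder.
  leading term 1: no divisor's leading term divides it; move 2 to the remainder.
The remainder 3/4*a + 1/2*b**2 + 7/4*b + 2 is nonzero, so it would be added as the next basis element.

S(g_1, g_2) = 3/4*a + 1/2*b**2 + 7/4*b + 2; remainder on division = 3/4*a + 1/2*b**2 + 7/4*b + 2.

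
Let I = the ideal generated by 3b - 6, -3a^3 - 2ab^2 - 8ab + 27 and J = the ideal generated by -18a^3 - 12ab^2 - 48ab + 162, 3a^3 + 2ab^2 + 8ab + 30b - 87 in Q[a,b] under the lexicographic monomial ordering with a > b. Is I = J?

Since reduced Gröbner bases are canonical representatives of ideals under a given ordering, it suffices to compute and compare them.
Buchberger on the first generating set:
f_1 = 3b - 6, LT = b.
f_2 = -3a^3 - 2ab^2 - 8ab + 27, LT = a^3.

The S-polynomials (S(f_1,f_2)) all reduce to 0 modulo the current basis, so we have a Gröbner basis.
Inter-reduce: drop elements whose leading term is divisible by another's, tail-reduce, and make monic.
Reduced Gröbner basis: {a^3 + 8a - 9, b - 2}.

Buchberger on the second generating set:
h_1 = -18a^3 - 12ab^2 - 48ab + 162, LT = a^3.
h_2 = 3a^3 + 2ab^2 + 8ab + 30b - 87, LT = a^3.

S(h_1,h_2): lcm = a^3. S = -10b + 20.
  leading term b: no divisor's leading term divides it; move -10b to the remainder.
  leading term 1: no divisor's leading term divides it; move 20 to the remainder.
  remainder -10b + 20 ≠ 0; add k_3 = -10b + 20 to the basis.

The other S-polynomials (S(h_1,k_3), S(h_2,k_3)) all reduce to 0 modulo the current basis, so we have a Gröbner basis.
Inter-reduce: drop elements whose leading term is divisible by another's, tail-reduce, and make monic.
Reduced Gröbner basis: {a^3 + 8a - 9, b - 2}.

The two bases agree; hence the ideals are identical.
The choice of monomial ordering does not affect the verdict — as long as both bases are computed under the same ordering, their equality decides ideal equality.

Yes, the ideals are equal.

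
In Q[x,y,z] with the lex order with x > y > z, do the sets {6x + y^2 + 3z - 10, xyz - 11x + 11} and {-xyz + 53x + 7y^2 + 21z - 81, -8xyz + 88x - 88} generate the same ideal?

Two ideals are equal iff their reduced Gröbner bases coincide (the reduced basis is unique for a fixed ordering).
Buchberger on the first generating set:
f_1 = 6x + y^2 + 3z - 10, LT = x.
f_2 = xyz - 11x + 11, LT = xyz.

S(f_1,f_2): lcm = xyz. S = 11x + 1/6y^3z + 1/2yz^2 - 5/3yz - 11.
  leading term x: subtract (11/6)·f_1 from 11x + 1/6y^3z + 1/2yz^2 - 5/3yz - 11 → 1/6y^3z - 11/6y^2 + 1/2yz^2 - 5/3yz - 11/2z + 22/3
  leading term y^3z: no divisor's leading term divides it; move 1/6y^3z to the remainder.
  leading term y^2: no divisor's leading term divides it; move -11/6y^2 to the remainder.
  leading term yz^2: no divisor's leading term divides it; move 1/2yz^2 to the remainder.
  leading term yz: no divisor's leading term divides it; move -5/3yz to the remainder.
  leading term z: no divisor's leading term divides it; move -11/2z to the remainder.
  leading term 1: no divisor's leading term divides it; move 22/3 to the remainder.
  remainder 1/6y^3z - 11/6y^2 + 1/2yz^2 - 5/3yz - 11/2z + 22/3 ≠ 0; add g_3 = 1/6y^3z - 11/6y^2 + 1/2yz^2 - 5/3yz - 11/2z + 22/3 to the basis.

The other S-polynomials (S(f_1,g_3), S(f_2,g_3)) all reduce to 0 modulo the current basis, so we have a Gröbner basis.
Inter-reduce: drop elements whose leading term is divisible by another's, tail-reduce, and make monic.
Reduced Gröbner basis: {x + 1/6y^2 + 1/2z - 5/3, y^3z - 11y^2 + 3yz^2 - 10yz - 33z + 44}.

Buchberger on the second generating set:
h_1 = -xyz + 53x + 7y^2 + 21z - 81, LT = xyz.
h_2 = -8xyz + 88x - 88, LT = xyz.

S(h_1,h_2): lcm = xyz. S = -42x - 7y^2 - 21z + 70.
  leading term x: no divisor's leading term divides it; move -42x to the remainder.
  leading term y^2: no divisor's leading term divides it; move -7y^2 to the remainder.
  leading term z: no divisor's leading term divides it; move -21z to the remainder.
  leading term 1: no divisor's leading term divides it; move 70 to the remainder.
  remainder -42x - 7y^2 - 21z + 70 ≠ 0; add k_3 = -42x - 7y^2 - 21z + 70 to the basis.

S(h_1,k_3): lcm = xyz. S = -53x - 1/6y^3z - 7y^2 - 1/2yz^2 + 5/3yz - 21z + 81.
  leading term x: subtract (53/42)·k_3 from -53x - 1/6y^3z - 7y^2 - 1/2yz^2 + 5/3yz - 21z + 81 → -1/6y^3z + 11/6y^2 - 1/2yz^2 + 5/3yz + 11/2z - 22/3
  leading term y^3z: no divisor's leading term divides it; move -1/6y^3z to the remainder.
  leading term y^2: no divisor's leading term divides it; move 11/6y^2 to the remainder.
  leading term yz^2: no divisor's leading term divides it; move -1/2yz^2 to the remainder.
  leading term yz: no divisor's leading term divides it; move 5/3yz to the remainder.
  leading term z: no divisor's leading term divides it; move 11/2z to the remainder.
  leading term 1: no divisor's leading term divides it; move -22/3 to the remainder.
  remainder -1/6y^3z + 11/6y^2 - 1/2yz^2 + 5/3yz + 11/2z - 22/3 ≠ 0; add k_4 = -1/6y^3z + 11/6y^2 - 1/2yz^2 + 5/3yz + 11/2z - 22/3 to the basis.

The other S-polynomials (S(h_2,k_3), S(h_1,k_4), S(h_2,k_4), S(k_3,k_4)) all reduce to 0 modulo the current basis, so we have a Gröbner basis.
Inter-reduce: drop elements whose leading term is divisible by another's, tail-reduce, and make monic.
Reduced Gröbner basis: {x + 1/6y^2 + 1/2z - 5/3, y^3z - 11y^2 + 3yz^2 - 10yz - 33z + 44}.

Same reduced basis, so the two generating sets span the same ideal.
The same test decides containment: I ⊆ J iff every generator of I reduces to 0 modulo a Gröbner basis of J.

Yes, the ideals are equal.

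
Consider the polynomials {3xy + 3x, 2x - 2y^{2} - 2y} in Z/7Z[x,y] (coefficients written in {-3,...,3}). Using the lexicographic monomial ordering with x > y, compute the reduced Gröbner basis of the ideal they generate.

G = {x - y^{2} - y, y^{3} + 2y^{2} + y}

f_1 = 3xy + 3x, LT = xy.
f_2 = 2x - 2y^{2} - 2y, LT = x.

S(f_1,f_2): lcm = xy. S = x + y^{3} + y^{2}.
  reduce S modulo (f_1, f_2):
  remainder y^{3} + 2y^{2} + y ≠ 0; add g_3 = y^{3} + 2y^{2} + y to the basis.

The other S-polynomials (S(f_1,g_3), S(f_2,g_3)) all reduce to 0 modulo the current basis, so we have a Gröbner basis.
Inter-reduce: drop elements whose leading term is divisible by another's, tail-reduce, and make monic.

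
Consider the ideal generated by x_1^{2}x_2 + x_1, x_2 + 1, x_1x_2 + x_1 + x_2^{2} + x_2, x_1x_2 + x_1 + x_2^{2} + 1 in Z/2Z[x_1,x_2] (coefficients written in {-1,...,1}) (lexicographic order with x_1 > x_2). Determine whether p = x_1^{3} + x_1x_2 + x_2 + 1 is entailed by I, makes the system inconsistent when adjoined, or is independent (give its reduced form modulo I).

First compute the reduced Gröbner basis of I by Buchberger's algorithm.
f_1 = x_1^{2}x_2 + x_1, LT = x_1^{2}x_2.
f_2 = x_2 + 1, LT = x_2.
f_3 = x_1x_2 + x_1 + x_2^{2} + x_2, LT = x_1x_2.
f_4 = x_1x_2 + x_1 + x_2^{2} + 1, LT = x_1x_2.

S(f_1,f_2): lcm = x_1^{2}x_2. S = x_1^{2} + x_1.
  leading term x_1^{2}: no divisor's leading term divides it; move x_1^{2} to the remainder.
  leading term x_1: no divisor's leading term divides it; move x_1 to the remainder.
  remainder x_1^{2} + x_1 ≠ 0; add h_5 = x_1^{2} + x_1 to the basis.

The other S-polynomials (S(f_1,f_3), S(f_1,f_4), S(f_2,f_3), S(f_2,f_4), S(f_3,f_4), S(f_1,h_5), S(f_2,h_5), S(f_3,h_5), S(f_4,h_5)) all reduce to 0 modulo the current basis, so we have a Gröbner basis.
Inter-reduce: drop elements whose leading term is divisible by another's, tail-reduce, and make monic.
Reduced Gröbner basis: {x_1^{2} + x_1, x_2 + 1}.
Label its elements g_1 = x_1^{2} + x_1, g_2 = x_2 + 1.

Reduce p = x_1^{3} + x_1x_2 + x_2 + 1 modulo G:
  leading term x_1^{3}: subtract (x_1)·g_1 from x_1^{3} + x_1x_2 + x_2 + 1 → x_1^{2} + x_1x_2 + x_2 + 1
  leading term x_1^{2}: subtract (1)·g_1 from x_1^{2} + x_1x_2 + x_2 + 1 → x_1x_2 + x_1 + x_2 + 1
  leading term x_1x_2: subtract (x_1)·g_2 from x_1x_2 + x_1 + x_2 + 1 → x_2 + 1
  leading term x_2: subtract (1)·g_2 from x_2 + 1 → 0
  normal form = 0.
Since the normal form is 0, p ∈ I.

x_1^{3} + x_1x_2 + x_2 + 1 lies in I (it reduces to 0).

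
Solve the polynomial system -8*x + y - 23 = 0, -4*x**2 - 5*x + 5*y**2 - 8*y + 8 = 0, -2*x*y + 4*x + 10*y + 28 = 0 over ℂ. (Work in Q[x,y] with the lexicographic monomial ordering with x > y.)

{(-3, -1)}

Compute a lex Gröbner basis by Buchberger's algorithm.
f_1 = -8*x + y - 23, LT = x.
f_2 = -4*x**2 - 5*x + 5*y**2 - 8*y + 8, LT = x**2.
f_3 = -2*x*y + 4*x + 10*y + 28, LT = x*y.

S(f_1,f_2): lcm = x**2. S = -1/8*x*y + 13/8*x + 5/4*y**2 - 2*y + 2.
  leading term x*y: subtract (1/64*y)·f_1 from -1/8*x*y + 13/8*x + 5/4*y**2 - 2*y + 2 → 13/8*x + 79/64*y**2 - 105/64*y + 2
  leading term x: subtract (-13/64)·f_1 from 13/8*x + 79/64*y**2 - 105/64*y + 2 → 79/64*y**2 - 23/16*y - 171/64
  leading term y**2: no divisor's leading term divides it; move 79/64*y**2 to the remainder.
  leading term y: no divisor's leading term divides it; move -23/16*y to the remainder.
  leading term 1: no divisor's leading term divides it; move -171/64 to the remainder.
  remainder 79/64*y**2 - 23/16*y - 171/64 ≠ 0; add h_4 = 79/64*y**2 - 23/16*y - 171/64 to the basis.

S(f_1,f_3): lcm = x*y. S = 2*x - 1/8*y**2 + 63/8*y + 14.
  leading term x: subtract (-1/4)·f_1 from 2*x - 1/8*y**2 + 63/8*y + 14 → -1/8*y**2 + 65/8*y + 33/4
  leading term y**2: subtract (-8/79)·h_4 from -1/8*y**2 + 65/8*y + 33/4 → 5043/632*y + 5043/632
  leading term y: no divisor's leading term divides it; move 5043/632*y to the remainder.
  leading term 1: no divisor's leading term divides it; move 5043/632 to the remainder.
  remainder 5043/632*y + 5043/632 ≠ 0; add h_5 = 5043/632*y + 5043/632 to the basis.

S(f_2,f_3): lcm = x**2*y. S = 2*x**2 + 25/4*x*y + 14*x - 5/4*y**3 + 2*y**2 - 2*y.
  leading term x**2: subtract (-1/4*x)·f_1 from 2*x**2 + 25/4*x*y + 14*x - 5/4*y**3 + 2*y**2 - 2*y → 13/2*x*y + 33/4*x - 5/4*y**3 + 2*y**2 - 2*y
  leading term x*y: subtract (-13/16*y)·f_1 from 13/2*x*y + 33/4*x - 5/4*y**3 + 2*y**2 - 2*y → 33/4*x - 5/4*y**3 + 45/16*y**2 - 331/16*y
  leading term x: subtract (-33/32)·f_1 from 33/4*x - 5/4*y**3 + 45/16*y**2 - 331/16*y → -5/4*y**3 + 45/16*y**2 - 629/32*y - 759/32
  leading term y**3: subtract (-80/79*y)·h_4 from -5/4*y**3 + 45/16*y**2 - 629/32*y - 759/32 → 1715/1264*y**2 - 56531/2528*y - 759/32
  leading term y**2: subtract (6860/6241)·h_4 from 1715/1264*y**2 - 56531/2528*y - 759/32 → -4150389/199712*y - 4150389/199712
  leading term y: subtract (-823/316)·h_5 from -4150389/199712*y - 4150389/199712 → 0
  remainder 0.

S(f_1,h_4): leading monomials are coprime, so the S-polynomial reduces to 0 (Buchberger's first criterion).
S(f_2,h_4): leading monomials are coprime, so the S-polynomial reduces to 0 (Buchberger's first criterion).
S(f_3,h_4): lcm = x*y**2. S = -66/79*x*y + 171/79*x - 5*y**2 - 14*y.
  leading term x*y: subtract (33/316*y)·f_1 from -66/79*x*y + 171/79*x - 5*y**2 - 14*y → 171/79*x - 1613/316*y**2 - 3665/316*y
  leading term x: subtract (-171/632)·f_1 from 171/79*x - 1613/316*y**2 - 3665/316*y → -1613/316*y**2 - 7159/632*y - 3933/632
  leading term y**2: subtract (-25808/6241)·h_4 from -1613/316*y**2 - 7159/632*y - 3933/632 → -862353/49928*y - 862353/49928
  leading term y: subtract (-171/79)·h_5 from -862353/49928*y - 862353/49928 → 0
  remainder 0.

S(f_1,h_5): leading monomials are coprime, so the S-polynomial reduces to 0 (Buchberger's first criterion).
S(f_2,h_5): leading monomials are coprime, so the S-polynomial reduces to 0 (Buchberger's first criterion).
S(f_3,h_5): lcm = x*y. S = -3*x - 5*y - 14.
  leading term x: subtract (3/8)·f_1 from -3*x - 5*y - 14 → -43/8*y - 43/8
  leading term y: subtract (-3397/5043)·h_5 from -43/8*y - 43/8 → 0
  remainder 0.

S(h_4,h_5): lcm = y**2. S = -171/79*y - 171/79.
  leading term y: subtract (-456/1681)·h_5 from -171/79*y - 171/79 → 0
  remainder 0.

Every S-polynomial of the final basis reduces to 0, so we have a Gröbner basis.
Inter-reduce: drop elements whose leading term is divisible by another's, tail-reduce, and make monic.
Reduced Gröbner basis: {x + 3, y + 1}.

A lex Gröbner basis eliminates variables successively. Here y + 1 depends only on y, with roots {-1}; lifting each root through the earlier basis elements recovers the full solutions.
  y = -1: the earlier basis element becomes x + 3 = 0, giving x = -3 — point (-3, -1).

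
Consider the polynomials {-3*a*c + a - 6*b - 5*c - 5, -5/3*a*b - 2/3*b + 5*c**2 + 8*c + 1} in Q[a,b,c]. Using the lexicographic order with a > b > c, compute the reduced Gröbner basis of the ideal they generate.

G = {a*b + 2/5*b - 3*c**2 - 24/5*c - 3/5, a*c - 1/3*a + 2*b + 5/3*c + 5/3, b**2 + 19/30*b*c + 9/10*b + 3/2*c**3 + 19/10*c**2 - 1/2*c - 1/10}

Buchberger's algorithm terminates because the ascending chain of leading-term ideals stabilizes.

f_1 = -3*a*c + a - 6*b - 5*c - 5, LT = a*c.
f_2 = -5/3*a*b - 2/3*b + 5*c**2 + 8*c + 1, LT = a*b.

S(f_1,f_2): lcm = a*b*c. S = -1/3*a*b + 2*b**2 + 19/15*b*c + 5/3*b + 3*c**3 + 24/5*c**2 + 3/5*c.
  leading term a*b: subtract (1/5)·f_2 from -1/3*a*b + 2*b**2 + 19/15*b*c + 5/3*b + 3*c**3 + 24/5*c**2 + 3/5*c → 2*b**2 + 19/15*b*c + 9/5*b + 3*c**3 + 19/5*c**2 - c - 1/5
  leading term b**2: no divisor's leading term divides it; move 2*b**2 to the remainder.
  leading term b*c: no divisor's leading term divides it; move 19/15*b*c to the remainder.
  leading term b: no divisor's leading term divides it; move 9/5*b to the remainder.
  leading term c**3: no divisor's leading term divides it; move 3*c**3 to the remainder.
  leading term c**2: no divisor's leading term divides it; move 19/5*c**2 to the remainder.
  leading term c: no divisor's leading term divides it; move -c to the remainder.
  leading term 1: no divisor's leading term divides it; move -1/5 to the remainder.
  remainder 2*b**2 + 19/15*b*c + 9/5*b + 3*c**3 + 19/5*c**2 - c - 1/5 ≠ 0; add g_3 = 2*b**2 + 19/15*b*c + 9/5*b + 3*c**3 + 19/5*c**2 - c - 1/5 to the basis.

The other S-polynomials (S(f_1,g_3), S(f_2,g_3)) all reduce to 0 modulo the current basis, so we have a Gröbner basis.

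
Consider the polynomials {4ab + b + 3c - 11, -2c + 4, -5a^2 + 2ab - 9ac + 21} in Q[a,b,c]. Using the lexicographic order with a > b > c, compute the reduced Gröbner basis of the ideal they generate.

f_1 = 4ab + b + 3c - 11, LT = ab.
f_2 = -2c + 4, LT = c.
f_3 = -5a^2 + 2ab - 9ac + 21, LT = a^2.

S(f_1,f_2): leading monomials are coprime, so the S-polynomial reduces to 0 (Buchberger's first criterion).
S(f_1,f_3): lcm = a^2b. S = 2/5ab^2 - 9/5abc + 1/4ab + 3/4ac - 11/4a + 21/5b.
  leading term ab^2: subtract (1/10b)·f_1 from 2/5ab^2 - 9/5abc + 1/4ab + 3/4ac - 11/4a + 21/5b → -9/5abc + 1/4ab + 3/4ac - 11/4a - 1/10b^2 - 3/10bc + 53/10b
  leading term abc: subtract (-9/20c)·f_1 from -9/5abc + 1/4ab + 3/4ac - 11/4a - 1/10b^2 - 3/10bc + 53/10b → 1/4ab + 3/4ac - 11/4a - 1/10b^2 + 3/20bc + 53/10b + 27/20c^2 - 99/20c
  leading term ab: subtract (1/16)·f_1 from 1/4ab + 3/4ac - 11/4a - 1/10b^2 + 3/20bc + 53/10b + 27/20c^2 - 99/20c → 3/4ac - 11/4a - 1/10b^2 + 3/20bc + 419/80b + 27/20c^2 - 411/80c + 11/16
  leading term ac: subtract (-3/8a)·f_2 from 3/4ac - 11/4a - 1/10b^2 + 3/20bc + 419/80b + 27/20c^2 - 411/80c + 11/16 → -5/4a - 1/10b^2 + 3/20bc + 419/80b + 27/20c^2 - 411/80c + 11/16
  leading term a: no divisor's leading term divides it; move -5/4a to the remainder.
  leading term b^2: no divisor's leading term divides it; move -1/10b^2 to the remainder.
  leading term bc: subtract (-3/40b)·f_2 from 3/20bc + 419/80b + 27/20c^2 - 411/80c + 11/16 → 443/80b + 27/20c^2 - 411/80c + 11/16
  leading term b: no divisor's leading term divides it; move 443/80b to the remainder.
  leading term c^2: subtract (-27/40c)·f_2 from 27/20c^2 - 411/80c + 11/16 → -39/16c + 11/16
  leading term c: subtract (39/32)·f_2 from -39/16c + 11/16 → -67/16
  leading term 1: no divisor's leading term divides it; move -67/16 to the remainder.
  remainder -5/4a - 1/10b^2 + 443/80b - 67/16 ≠ 0; add g_4 = -5/4a - 1/10b^2 + 443/80b - 67/16 to the basis.

S(f_2,f_3): leading monomials are coprime, so the S-polynomial reduces to 0 (Buchberger's first criterion).
S(f_1,g_4): lcm = ab. S = -2/25b^3 + 443/100b^2 - 31/10b + 3/4c - 11/4.
  leading term b^3: no divisor's leading term divides it; move -2/25b^3 to the remainder.
  leading term b^2: no divisor's leading term divides it; move 443/100b^2 to the remainder.
  leading term b: no divisor's leading term divides it; move -31/10b to the remainder.
  leading term c: subtract (-3/8)·f_2 from 3/4c - 11/4 → -5/4
  leading term 1: no divisor's leading term divides it; move -5/4 to the remainder.
  remainder -2/25b^3 + 443/100b^2 - 31/10b - 5/4 ≠ 0; add g_5 = -2/25b^3 + 443/100b^2 - 31/10b - 5/4 to the basis.

S(f_2,g_4): leading monomials are coprime, so the S-polynomial reduces to 0 (Buchberger's first criterion).
S(f_3,g_4): lcm = a^2. S = -2/25ab^2 + 403/100ab + 9/5ac - 67/20a - 21/5.
  leading term ab^2: subtract (-1/50b)·f_1 from -2/25ab^2 + 403/100ab + 9/5ac - 67/20a - 21/5 → 403/100ab + 9/5ac - 67/20a + 1/50b^2 + 3/50bc - 11/50b - 21/5
  leading term ab: subtract (403/400)·f_1 from 403/100ab + 9/5ac - 67/20a + 1/50b^2 + 3/50bc - 11/50b - 21/5 → 9/5ac - 67/20a + 1/50b^2 + 3/50bc - 491/400b - 1209/400c + 2753/400
  leading term ac: subtract (-9/10a)·f_2 from 9/5ac - 67/20a + 1/50b^2 + 3/50bc - 491/400b - 1209/400c + 2753/400 → 1/4a + 1/50b^2 + 3/50bc - 491/400b - 1209/400c + 2753/400
  leading term a: subtract (-1/5)·g_4 from 1/4a + 1/50b^2 + 3/50bc - 491/400b - 1209/400c + 2753/400 → 3/50bc - 3/25b - 1209/400c + 1209/200
  leading term bc: subtract (-3/100b)·f_2 from 3/50bc - 3/25b - 1209/400c + 1209/200 → -1209/400c + 1209/200
  leading term c: subtract (1209/800)·f_2 from -1209/400c + 1209/200 → 0
  remainder 0.

S(f_1,g_5): lcm = ab^3. S = 443/8ab^2 - 155/4ab - 125/8a + 1/4b^3 + 3/4b^2c - 11/4b^2.
  leading term ab^2: subtract (443/32b)·f_1 from 443/8ab^2 - 155/4ab - 125/8a + 1/4b^3 + 3/4b^2c - 11/4b^2 → -155/4ab - 125/8a + 1/4b^3 + 3/4b^2c - 531/32b^2 - 1329/32bc + 4873/32b
  leading term ab: subtract (-155/16)·f_1 from -155/4ab - 125/8a + 1/4b^3 + 3/4b^2c - 531/32b^2 - 1329/32bc + 4873/32b → -125/8a + 1/4b^3 + 3/4b^2c - 531/32b^2 - 1329/32bc + 5183/32b + 465/16c - 1705/16
  leading term a: subtract (25/2)·g_4 from -125/8a + 1/4b^3 + 3/4b^2c - 531/32b^2 - 1329/32bc + 5183/32b + 465/16c - 1705/16 → 1/4b^3 + 3/4b^2c - 491/32b^2 - 1329/32bc + 371/4b + 465/16c - 1735/32
  leading term b^3: subtract (-25/8)·g_5 from 1/4b^3 + 3/4b^2c - 491/32b^2 - 1329/32bc + 371/4b + 465/16c - 1735/32 → 3/4b^2c - 3/2b^2 - 1329/32bc + 1329/16b + 465/16c - 465/8
  leading term b^2c: subtract (-3/8b^2)·f_2 from 3/4b^2c - 3/2b^2 - 1329/32bc + 1329/16b + 465/16c - 465/8 → -1329/32bc + 1329/16b + 465/16c - 465/8
  leading term bc: subtract (1329/64b)·f_2 from -1329/32bc + 1329/16b + 465/16c - 465/8 → 465/16c - 465/8
  leading term c: subtract (-465/32)·f_2 from 465/16c - 465/8 → 0
  remainder 0.

S(f_2,g_5): leading monomials are coprime, so the S-polynomial reduces to 0 (Buchberger's first criterion).
S(f_3,g_5): leading monomials are coprime, so the S-polynomial reduces to 0 (Buchberger's first criterion).
S(g_4,g_5): leading monomials are coprime, so the S-polynomial reduces to 0 (Buchberger's first criterion).
Every S-polynomial of the final basis reduces to 0, so we have a Gröbner basis.
Inter-reduce: drop elements whose leading term is divisible by another's, tail-reduce, and make monic.

G = {a + 2/25b^2 - 443/100b + 67/20, b^3 - 443/8b^2 + 155/4b + 125/8, c - 2}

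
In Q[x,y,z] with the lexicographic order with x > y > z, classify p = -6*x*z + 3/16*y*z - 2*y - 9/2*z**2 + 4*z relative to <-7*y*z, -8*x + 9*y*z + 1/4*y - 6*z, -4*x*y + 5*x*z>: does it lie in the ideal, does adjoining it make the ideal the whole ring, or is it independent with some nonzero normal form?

-6*x*z + 3/16*y*z - 2*y - 9/2*z**2 + 4*z is independent of I; its normal form modulo I is -2*y + 4*z.

First compute the reduced Gröbner basis of I by Buchberger's algorithm.
f_1 = -7*y*z, LT = y*z.
f_2 = -8*x + 9*y*z + 1/4*y - 6*z, LT = x.
f_3 = -4*x*y + 5*x*z, LT = x*y.

S(f_1,f_3): lcm = x*y*z. S = 5/4*x*z**2.
  reduce S modulo (f_1, f_2, f_3):
  remainder -15/16*z**3 ≠ 0; add h_4 = -15/16*z**3 to the basis.

S(f_2,f_3): lcm = x*y. S = 5/4*x*z - 9/8*y**2*z - 1/32*y**2 + 3/4*y*z.
  reduce S modulo (f_1, f_2, f_3, h_4):
  remainder -1/32*y**2 - 15/16*z**2 ≠ 0; add h_5 = -1/32*y**2 - 15/16*z**2 to the basis.

The other S-polynomials (S(f_1,f_2), S(f_1,h_4), S(f_2,h_4), S(f_3,h_4), S(f_1,h_5), S(f_2,h_5), S(f_3,h_5), S(h_4,h_5)) all reduce to 0 modulo the current basis, so we have a Gröbner basis.
Inter-reduce: drop elements whose leading term is divisible by another's, tail-reduce, and make monic.
Reduced Gröbner basis: {x - 1/32*y + 3/4*z, y**2 + 30*z**2, y*z, z**3}.
Label its elements g_1 = x - 1/32*y + 3/4*z, g_2 = y**2 + 30*z**2, g_3 = y*z, g_4 = z**3.

Reduce p = -6*x*z + 3/16*y*z - 2*y - 9/2*z**2 + 4*z modulo G:
  leading term x*z: subtract (-6*z)·g_1 from -6*x*z + 3/16*y*z - 2*y - 9/2*z**2 + 4*z → -2*y + 4*z
  leading term y: no divisor's leading term divides it; move -2*y to the remainder.
  leading term z: no divisor's leading term divides it; move 4*z to the remainder.
  normal form = -2*y + 4*z.
The normal form is nonzero, so p ∉ I. Since p minus its normal form lies in I, I + (p) = I + (r) where r = -2*y + 4*z; decide whether this ideal is the whole ring.
Run Buchberger on G together with r (pairs among the g_i already reduce to 0 since G is a Gröbner basis):
g_1 = x - 1/32*y + 3/4*z, LT = x.
g_2 = y**2 + 30*z**2, LT = y**2.
g_3 = y*z, LT = y*z.
g_4 = z**3, LT = z**3.
r = -2*y + 4*z, LT = y.

S(g_2,r): lcm = y**2. S = 2*y*z + 30*z**2.
  reduce S modulo (g_1, g_2, g_3, g_4, r):
  remainder 30*z**2 ≠ 0; add m_6 = 30*z**2 to the basis.

The other S-polynomials (S(g_1,g_2), S(g_1,g_3), S(g_1,g_4), S(g_1,r), S(g_2,g_3), S(g_2,g_4), S(g_3,g_4), S(g_3,r), S(g_4,r), S(g_1,m_6), S(g_2,m_6), S(g_3,m_6), S(g_4,m_6), S(r,m_6)) all reduce to 0 modulo the current basis, so we have a Gröbner basis.
Inter-reduce: drop elements whose leading term is divisible by another's, tail-reduce, and make monic.
Reduced Gröbner basis: {x + 11/16*z, y - 2*z, z**2}.
The reduced Gröbner basis of I + (p) is {x + 11/16*z, y - 2*z, z**2} ≠ {1}, a proper ideal, so the enlarged system stays consistent: p is independent of I, with normal form -2*y + 4*z.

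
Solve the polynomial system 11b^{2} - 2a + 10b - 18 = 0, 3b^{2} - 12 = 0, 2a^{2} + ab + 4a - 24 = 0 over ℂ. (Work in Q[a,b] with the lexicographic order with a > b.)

Compute a lex Gröbner basis by Buchberger's algorithm.
f_1 = -2a + 11b^{2} + 10b - 18, LT = a.
f_2 = 3b^{2} - 12, LT = b^{2}.
f_3 = 2a^{2} + ab + 4a - 24, LT = a^{2}.

S(f_1,f_3): lcm = a^{2}. S = -\tfrac{11}{2}ab^{2} - \tfrac{11}{2}ab + 7a + 12.
  reduce S modulo (f_1, f_2, f_3):
  remainder -\tfrac{293}{2}b - 293 ≠ 0; add h_4 = -\tfrac{293}{2}b - 293 to the basis.

The other S-polynomials (S(f_1,f_2), S(f_2,f_3), S(f_1,h_4), S(f_2,h_4), S(f_3,h_4)) all reduce to 0 modulo the current basis, so we have a Gröbner basis.
Inter-reduce: drop elements whose leading term is divisible by another's, tail-reduce, and make monic.
Reduced Gröbner basis: {a - 3, b + 2}.

The lex basis is triangular: the last element involves only b. Solving b + 2 = 0 gives b ∈ {-2}; substituting each value into the earlier elements determines the remaining variables.
  b = -2: the earlier basis element becomes a - 3 = 0, giving a = 3 — point (3, -2).
A lex Gröbner basis triangularizes the system, enabling back-substitution.

{(3, -2)}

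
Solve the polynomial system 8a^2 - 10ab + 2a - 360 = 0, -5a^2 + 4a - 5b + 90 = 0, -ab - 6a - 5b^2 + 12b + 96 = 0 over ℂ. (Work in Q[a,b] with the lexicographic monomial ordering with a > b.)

{(5, -3)}

Compute a lex Gröbner basis by Buchberger's algorithm.
f_1 = 8a^2 - 10ab + 2a - 360, LT = a^2.
f_2 = -5a^2 + 4a - 5b + 90, LT = a^2.
f_3 = -ab - 6a - 5b^2 + 12b + 96, LT = ab.

S(f_1,f_2): lcm = a^2. S = -5/4ab + 21/20a - b - 27.
  reduce S modulo (f_1, f_2, f_3):
  remainder 171/20a + 25/4b^2 - 16b - 147 ≠ 0; add h_4 = 171/20a + 25/4b^2 - 16b - 147 to the basis.

S(f_1,f_3): lcm = a^2b. S = -6a^2 - 25/4ab^2 + 49/4ab + 96a - 45b.
  reduce S modulo (f_1, f_2, f_3, h_4):
  remainder 125/4b^3 - 39265/228b^2 - 24506/57b + 20974/19 ≠ 0; add h_5 = 125/4b^3 - 39265/228b^2 - 24506/57b + 20974/19 to the basis.

S(f_2,f_3): lcm = a^2b. S = -6a^2 - 5ab^2 + 56/5ab + 96a + b^2 - 18b.
  reduce S modulo (f_1, f_2, f_3, h_4, h_5):
  remainder -752/57b^2 + 15508/285b + 26788/95 ≠ 0; add h_6 = -752/57b^2 + 15508/285b + 26788/95 to the basis.

S(f_1,h_4): lcm = a^2. S = -125/171ab^2 + 425/684ab + 3977/228a - 45.
  reduce S modulo (f_1, f_2, f_3, h_4, h_5, h_6):
  remainder -6285/3572b - 18855/3572 ≠ 0; add h_7 = -6285/3572b - 18855/3572 to the basis.

The other S-polynomials (S(f_2,h_4), S(f_3,h_4), S(f_1,h_5), S(f_2,h_5), S(f_3,h_5), S(h_4,h_5), S(f_1,h_6), S(f_2,h_6), S(f_3,h_6), S(h_4,h_6), S(h_5,h_6), S(f_1,h_7), S(f_2,h_7), S(f_3,h_7), S(h_4,h_7), S(h_5,h_7), S(h_6,h_7)) all reduce to 0 modulo the current basis, so we have a Gröbner basis.
Inter-reduce: drop elements whose leading term is divisible by another's, tail-reduce, and make monic.
Reduced Gröbner basis: {a - 5, b + 3}.

Elimination: the polynomial b + 3 lies in the elimination ideal for b, so b ∈ {-3}. For each such b, the remaining basis elements (now univariate) give the rest of the solution.
  b = -3: the earlier basis element becomes a - 5 = 0, giving a = 5 — point (5, -3).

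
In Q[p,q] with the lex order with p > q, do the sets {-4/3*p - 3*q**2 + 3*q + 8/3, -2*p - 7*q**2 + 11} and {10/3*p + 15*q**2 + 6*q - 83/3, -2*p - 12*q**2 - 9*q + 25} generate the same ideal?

Two ideals are equal iff their reduced Gröbner bases coincide (the reduced basis is unique for a fixed ordering).
Buchberger on the first generating set:
f_1 = -4/3*p - 3*q**2 + 3*q + 8/3, LT = p.
f_2 = -2*p - 7*q**2 + 11, LT = p.

S(f_1,f_2): lcm = p. S = -5/4*q**2 - 9/4*q + 7/2.
  leading term q**2: no divisor's leading term divides it; move -5/4*q**2 to the remainder.
  leading term q: no divisor's leading term divides it; move -9/4*q to the remainder.
  leading term 1: no divisor's leading term divides it; move 7/2 to the remainder.
  remainder -5/4*q**2 - 9/4*q + 7/2 ≠ 0; add g_3 = -5/4*q**2 - 9/4*q + 7/2 to the basis.

The other S-polynomials (S(f_1,g_3), S(f_2,g_3)) all reduce to 0 modulo the current basis, so we have a Gröbner basis.
Inter-reduce: drop elements whose leading term is divisible by another's, tail-reduce, and make monic.
Reduced Gröbner basis: {p - 63/10*q + 43/10, q**2 + 9/5*q - 14/5}.

Buchberger on the second generating set:
h_1 = 10/3*p + 15*q**2 + 6*q - 83/3, LT = p.
h_2 = -2*p - 12*q**2 - 9*q + 25, LT = p.

S(h_1,h_2): lcm = p. S = -3/2*q**2 - 27/10*q + 21/5.
  leading term q**2: no divisor's leading term divides it; move -3/2*q**2 to the remainder.
  leading term q: no divisor's leading term divides it; move -27/10*q to the remainder.
  leading term 1: no divisor's leading term divides it; move 21/5 to the remainder.
  remainder -3/2*q**2 - 27/10*q + 21/5 ≠ 0; add k_3 = -3/2*q**2 - 27/10*q + 21/5 to the basis.

The other S-polynomials (S(h_1,k_3), S(h_2,k_3)) all reduce to 0 modulo the current basis, so we have a Gröbner basis.
Inter-reduce: drop elements whose leading term is divisible by another's, tail-reduce, and make monic.
Reduced Gröbner basis: {p - 63/10*q + 43/10, q**2 + 9/5*q - 14/5}.

The two bases agree; hence the ideals are identical.

Yes, the ideals are equal.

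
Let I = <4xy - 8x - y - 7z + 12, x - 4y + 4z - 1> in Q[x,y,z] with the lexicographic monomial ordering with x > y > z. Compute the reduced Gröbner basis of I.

G = {x - 4y + 4z - 1, y^2 - yz - 29/16y + 25/16z + 1/4}

This is the nonlinear analogue of row-reducing a linear system.

f_1 = 4xy - 8x - y - 7z + 12, LT = xy.
f_2 = x - 4y + 4z - 1, LT = x.

S(f_1,f_2): lcm = xy. S = -2x + 4y^2 - 4yz + 3/4y - 7/4z + 3.
  leading term x: subtract (-2)·f_2 from -2x + 4y^2 - 4yz + 3/4y - 7/4z + 3 → 4y^2 - 4yz - 29/4y + 25/4z + 1
  leading term y^2: no divisor's leading term divides it; move 4y^2 to the remainder.
  leading term yz: no divisor's leading term divides it; move -4yz to the remainder.
  leading term y: no divisor's leading term divides it; move -29/4y to the remainder.
  leading term z: no divisor's leading term divides it; move 25/4z to the remainder.
  leading term 1: no divisor's leading term divides it; move 1 to the remainder.
  remainder 4y^2 - 4yz - 29/4y + 25/4z + 1 ≠ 0; add g_3 = 4y^2 - 4yz - 29/4y + 25/4z + 1 to the basis.

The other S-polynomials (S(f_1,g_3), S(f_2,g_3)) all reduce to 0 modulo the current basis, so we have a Gröbner basis.
Inter-reduce: drop elements whose leading term is divisible by another's, tail-reduce, and make monic.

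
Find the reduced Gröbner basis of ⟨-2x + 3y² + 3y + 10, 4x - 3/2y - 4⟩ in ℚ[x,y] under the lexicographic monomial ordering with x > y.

G = {x - ⅜y - 1, y² + ¾y + 8/3}

f_1 = -2x + 3y² + 3y + 10, LT = x.
f_2 = 4x - 3/2y - 4, LT = x.

S(f_1,f_2): lcm = x. S = -3/2y² - 9/8y - 4.
  leading term y²: no divisor's leading term divides it; move -3/2y² to the remainder.
  leading term y: no divisor's leading term divides it; move -9/8y to the remainder.
  leading term 1: no divisor's leading term divides it; move -4 to the remainder.
  remainder -3/2y² - 9/8y - 4 ≠ 0; add g_3 = -3/2y² - 9/8y - 4 to the basis.

S(f_1,g_3): leading monomials are coprime, so the S-polynomial reduces to 0 (Buchberger's first criterion).
S(f_2,g_3): leading monomials are coprime, so the S-polynomial reduces to 0 (Buchberger's first criterion).
Every S-polynomial of the final basis reduces to 0, so we have a Gröbner basis.
Inter-reduce: drop elements whose leading term is divisible by another's, tail-reduce, and make monic.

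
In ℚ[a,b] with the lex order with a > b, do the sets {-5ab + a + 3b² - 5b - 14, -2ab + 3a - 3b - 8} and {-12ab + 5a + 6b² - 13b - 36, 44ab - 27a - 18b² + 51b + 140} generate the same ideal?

Two ideals are equal iff their reduced Gröbner bases coincide (the reduced basis is unique for a fixed ordering).
Buchberger on the first generating set:
f_1 = -5ab + a + 3b² - 5b - 14, LT = ab.
f_2 = -2ab + 3a - 3b - 8, LT = ab.

S(f_1,f_2): lcm = ab. S = 13/10a - ⅗b² - ½b - 6/5.
  reduce S modulo (f_1, f_2):
  remainder 13/10a - ⅗b² - ½b - 6/5 ≠ 0; add g_3 = 13/10a - ⅗b² - ½b - 6/5 to the basis.

S(f_1,g_3): lcm = ab. S = -⅕a + 6/13b³ - 14/65b² + 25/13b + 14/5.
  reduce S modulo (f_1, f_2, g_3):
  remainder 6/13b³ - 4/13b² + 24/13b + 34/13 ≠ 0; add g_4 = 6/13b³ - 4/13b² + 24/13b + 34/13 to the basis.

The other S-polynomials (S(f_2,g_3), S(f_1,g_4), S(f_2,g_4), S(g_3,g_4)) all reduce to 0 modulo the current basis, so we have a Gröbner basis.
Inter-reduce: drop elements whose leading term is divisible by another's, tail-reduce, and make monic.
Reduced Gröbner basis: {a - 6/13b² - 5/13b - 12/13, b³ - ⅔b² + 4b + 17/3}.

Buchberger on the second generating set:
h_1 = -12ab + 5a + 6b² - 13b - 36, LT = ab.
h_2 = 44ab - 27a - 18b² + 51b + 140, LT = ab.

S(h_1,h_2): lcm = ab. S = 13/66a - 1/11b² - 5/66b - 2/11.
  reduce S modulo (h_1, h_2):
  remainder 13/66a - 1/11b² - 5/66b - 2/11 ≠ 0; add k_3 = 13/66a - 1/11b² - 5/66b - 2/11 to the basis.

S(h_1,k_3): lcm = ab. S = -5/12a + 6/13b³ - 3/26b² + 313/156b + 3.
  reduce S modulo (h_1, h_2, k_3):
  remainder 6/13b³ - 4/13b² + 24/13b + 34/13 ≠ 0; add k_4 = 6/13b³ - 4/13b² + 24/13b + 34/13 to the basis.

The other S-polynomials (S(h_2,k_3), S(h_1,k_4), S(h_2,k_4), S(k_3,k_4)) all reduce to 0 modulo the current basis, so we have a Gröbner basis.
Inter-reduce: drop elements whose leading term is divisible by another's, tail-reduce, and make monic.
Reduced Gröbner basis: {a - 6/13b² - 5/13b - 12/13, b³ - ⅔b² + 4b + 17/3}.

The two bases agree; hence the ideals are identical.

Yes, the ideals are equal.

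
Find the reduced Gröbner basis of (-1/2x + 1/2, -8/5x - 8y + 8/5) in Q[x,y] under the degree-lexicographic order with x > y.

f_1 = -1/2x + 1/2, LT = x.
f_2 = -8/5x - 8y + 8/5, LT = x.

S(f_1,f_2): lcm = x. S = -5y.
  leading term y: no divisor's leading term divides it; move -5y to the remainder.
  remainder -5y ≠ 0; add g_3 = -5y to the basis.

The other S-polynomials (S(f_1,g_3), S(f_2,g_3)) all reduce to 0 modulo the current basis, so we have a Gröbner basis.
Inter-reduce: drop elements whose leading term is divisible by another's, tail-reduce, and make monic.

G = {x - 1, y}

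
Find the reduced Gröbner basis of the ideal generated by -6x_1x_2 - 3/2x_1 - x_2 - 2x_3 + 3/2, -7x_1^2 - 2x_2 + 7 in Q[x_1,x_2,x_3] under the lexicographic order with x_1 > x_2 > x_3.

G = {x_1^2 + 2/7x_2 - 1, x_1x_2 + 1/4x_1 + 1/6x_2 + 1/3x_3 - 1/4, x_1x_3 - 7/8x_1 - 6/7x_2^2 + 227/84x_2 - 1/6x_3 + 7/8, x_2^3 - 209/72x_2^2 + 7/18x_2x_3 - 95/48x_2 + 7/18x_3^2 - 7/12x_3}

f_1 = -6x_1x_2 - 3/2x_1 - x_2 - 2x_3 + 3/2, LT = x_1x_2.
f_2 = -7x_1^2 - 2x_2 + 7, LT = x_1^2.

S(f_1,f_2): lcm = x_1^2x_2. S = 1/4x_1^2 + 1/6x_1x_2 + 1/3x_1x_3 - 1/4x_1 - 2/7x_2^2 + x_2.
  leading term x_1^2: subtract (-1/28)·f_2 from 1/4x_1^2 + 1/6x_1x_2 + 1/3x_1x_3 - 1/4x_1 - 2/7x_2^2 + x_2 → 1/6x_1x_2 + 1/3x_1x_3 - 1/4x_1 - 2/7x_2^2 + 13/14x_2 + 1/4
  leading term x_1x_2: subtract (-1/36)·f_1 from 1/6x_1x_2 + 1/3x_1x_3 - 1/4x_1 - 2/7x_2^2 + 13/14x_2 + 1/4 → 1/3x_1x_3 - 7/24x_1 - 2/7x_2^2 + 227/252x_2 - 1/18x_3 + 7/24
  leading term x_1x_3: no divisor's leading term divides it; move 1/3x_1x_3 to the remainder.
  leading term x_1: no divisor's leading term divides it; move -7/24x_1 to the remainder.
  leading term x_2^2: no divisor's leading term divides it; move -2/7x_2^2 to the remainder.
  leading term x_2: no divisor's leading term divides it; move 227/252x_2 to the remainder.
  leading term x_3: no divisor's leading term divides it; move -1/18x_3 to the remainder.
  leading term 1: no divisor's leading term divides it; move 7/24 to the remainder.
  remainder 1/3x_1x_3 - 7/24x_1 - 2/7x_2^2 + 227/252x_2 - 1/18x_3 + 7/24 ≠ 0; add g_3 = 1/3x_1x_3 - 7/24x_1 - 2/7x_2^2 + 227/252x_2 - 1/18x_3 + 7/24 to the basis.

S(f_1,g_3): lcm = x_1x_2x_3. S = 7/8x_1x_2 + 1/4x_1x_3 + 6/7x_2^3 - 227/84x_2^2 + 1/3x_2x_3 - 7/8x_2 + 1/3x_3^2 - 1/4x_3.
  leading term x_1x_2: subtract (-7/48)·f_1 from 7/8x_1x_2 + 1/4x_1x_3 + 6/7x_2^3 - 227/84x_2^2 + 1/3x_2x_3 - 7/8x_2 + 1/3x_3^2 - 1/4x_3 → 1/4x_1x_3 - 7/32x_1 + 6/7x_2^3 - 227/84x_2^2 + 1/3x_2x_3 - 49/48x_2 + 1/3x_3^2 - 13/24x_3 + 7/32
  leading term x_1x_3: subtract (3/4)·g_3 from 1/4x_1x_3 - 7/32x_1 + 6/7x_2^3 - 227/84x_2^2 + 1/3x_2x_3 - 49/48x_2 + 1/3x_3^2 - 13/24x_3 + 7/32 → 6/7x_2^3 - 209/84x_2^2 + 1/3x_2x_3 - 95/56x_2 + 1/3x_3^2 - 1/2x_3
  leading term x_2^3: no divisor's leading term divides it; move 6/7x_2^3 to the remainder.
  leading term x_2^2: no divisor's leading term divides it; move -209/84x_2^2 to the remainder.
  leading term x_2x_3: no divisor's leading term divides it; move 1/3x_2x_3 to the remainder.
  leading term x_2: no divisor's leading term divides it; move -95/56x_2 to the remainder.
  leading term x_3^2: no divisor's leading term divides it; move 1/3x_3^2 to the remainder.
  leading term x_3: no divisor's leading term divides it; move -1/2x_3 to the remainder.
  remainder 6/7x_2^3 - 209/84x_2^2 + 1/3x_2x_3 - 95/56x_2 + 1/3x_3^2 - 1/2x_3 ≠ 0; add g_4 = 6/7x_2^3 - 209/84x_2^2 + 1/3x_2x_3 - 95/56x_2 + 1/3x_3^2 - 1/2x_3 to the basis.

The other S-polynomials (S(f_2,g_3), S(f_1,g_4), S(f_2,g_4), S(g_3,g_4)) all reduce to 0 modulo the current basis, so we have a Gröbner basis.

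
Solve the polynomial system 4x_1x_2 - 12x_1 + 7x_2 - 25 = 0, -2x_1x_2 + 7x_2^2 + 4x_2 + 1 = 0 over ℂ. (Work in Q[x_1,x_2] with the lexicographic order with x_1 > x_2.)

Compute a lex Gröbner basis by Buchberger's algorithm.
f_1 = 4x_1x_2 - 12x_1 + 7x_2 - 25, LT = x_1x_2.
f_2 = -2x_1x_2 + 7x_2^2 + 4x_2 + 1, LT = x_1x_2.

S(f_1,f_2): lcm = x_1x_2. S = -3x_1 + 7/2x_2^2 + 15/4x_2 - 23/4.
  leading term x_1: no divisor's leading term divides it; move -3x_1 to the remainder.
  leading term x_2^2: no divisor's leading term divides it; move 7/2x_2^2 to the remainder.
  leading term x_2: no divisor's leading term divides it; move 15/4x_2 to the remainder.
  leading term 1: no divisor's leading term divides it; move -23/4 to the remainder.
  remainder -3x_1 + 7/2x_2^2 + 15/4x_2 - 23/4 ≠ 0; add h_3 = -3x_1 + 7/2x_2^2 + 15/4x_2 - 23/4 to the basis.

S(f_1,h_3): lcm = x_1x_2. S = -3x_1 + 7/6x_2^3 + 5/4x_2^2 - 1/6x_2 - 25/4.
  leading term x_1: subtract (1)·h_3 from -3x_1 + 7/6x_2^3 + 5/4x_2^2 - 1/6x_2 - 25/4 → 7/6x_2^3 - 9/4x_2^2 - 47/12x_2 - 1/2
  leading term x_2^3: no divisor's leading term divides it; move 7/6x_2^3 to the remainder.
  leading term x_2^2: no divisor's leading term divides it; move -9/4x_2^2 to the remainder.
  leading term x_2: no divisor's leading term divides it; move -47/12x_2 to the remainder.
  leading term 1: no divisor's leading term divides it; move -1/2 to the remainder.
  remainder 7/6x_2^3 - 9/4x_2^2 - 47/12x_2 - 1/2 ≠ 0; add h_4 = 7/6x_2^3 - 9/4x_2^2 - 47/12x_2 - 1/2 to the basis.

S(f_2,h_3): lcm = x_1x_2. S = 7/6x_2^3 - 9/4x_2^2 - 47/12x_2 - 1/2.
  leading term x_2^3: subtract (1)·h_4 from 7/6x_2^3 - 9/4x_2^2 - 47/12x_2 - 1/2 → 0
  remainder 0.

S(f_1,h_4): lcm = x_1x_2^3. S = -15/14x_1x_2^2 + 47/14x_1x_2 + 3/7x_1 + 7/4x_2^3 - 25/4x_2^2.
  leading term x_1x_2^2: subtract (-15/56x_2)·f_1 from -15/14x_1x_2^2 + 47/14x_1x_2 + 3/7x_1 + 7/4x_2^3 - 25/4x_2^2 → 1/7x_1x_2 + 3/7x_1 + 7/4x_2^3 - 35/8x_2^2 - 375/56x_2
  leading term x_1x_2: subtract (1/28)·f_1 from 1/7x_1x_2 + 3/7x_1 + 7/4x_2^3 - 35/8x_2^2 - 375/56x_2 → 6/7x_1 + 7/4x_2^3 - 35/8x_2^2 - 389/56x_2 + 25/28
  leading term x_1: subtract (-2/7)·h_3 from 6/7x_1 + 7/4x_2^3 - 35/8x_2^2 - 389/56x_2 + 25/28 → 7/4x_2^3 - 27/8x_2^2 - 47/8x_2 - 3/4
  leading term x_2^3: subtract (3/2)·h_4 from 7/4x_2^3 - 27/8x_2^2 - 47/8x_2 - 3/4 → 0
  remainder 0.

S(f_2,h_4): lcm = x_1x_2^3. S = 27/14x_1x_2^2 + 47/14x_1x_2 + 3/7x_1 - 7/2x_2^4 - 2x_2^3 - 1/2x_2^2.
  leading term x_1x_2^2: subtract (27/56x_2)·f_1 from 27/14x_1x_2^2 + 47/14x_1x_2 + 3/7x_1 - 7/2x_2^4 - 2x_2^3 - 1/2x_2^2 → 64/7x_1x_2 + 3/7x_1 - 7/2x_2^4 - 2x_2^3 - 31/8x_2^2 + 675/56x_2
  leading term x_1x_2: subtract (16/7)·f_1 from 64/7x_1x_2 + 3/7x_1 - 7/2x_2^4 - 2x_2^3 - 31/8x_2^2 + 675/56x_2 → 195/7x_1 - 7/2x_2^4 - 2x_2^3 - 31/8x_2^2 - 221/56x_2 + 400/7
  leading term x_1: subtract (-65/7)·h_3 from 195/7x_1 - 7/2x_2^4 - 2x_2^3 - 31/8x_2^2 - 221/56x_2 + 400/7 → -7/2x_2^4 - 2x_2^3 + 229/8x_2^2 + 247/8x_2 + 15/4
  leading term x_2^4: subtract (-3x_2)·h_4 from -7/2x_2^4 - 2x_2^3 + 229/8x_2^2 + 247/8x_2 + 15/4 → -35/4x_2^3 + 135/8x_2^2 + 235/8x_2 + 15/4
  leading term x_2^3: subtract (-15/2)·h_4 from -35/4x_2^3 + 135/8x_2^2 + 235/8x_2 + 15/4 → 0
  remainder 0.

S(h_3,h_4): leading monomials are coprime, so the S-polynomial reduces to 0 (Buchberger's first criterion).
Every S-polynomial of the final basis reduces to 0, so we have a Gröbner basis.
Inter-reduce: drop elements whose leading term is divisible by another's, tail-reduce, and make monic.
Reduced Gröbner basis: {x_1 - 7/6x_2^2 - 5/4x_2 + 23/12, x_2^3 - 27/14x_2^2 - 47/14x_2 - 3/7}.

Elimination: the polynomial x_2^3 - 27/14x_2^2 - 47/14x_2 - 3/7 lies in the elimination ideal for x_2, so x_2 ∈ {-1, 41/28 - sqrt(2017)/28, 41/28 + sqrt(2017)/28}. For each such x_2, the remaining basis elements (now univariate) give the rest of the solution.
  x_2 = -1: the earlier basis element becomes x_1 + 2 = 0, giving x_1 = -2 — point (-2, -1).
  x_2 = 41/28 - sqrt(2017)/28: the earlier basis element becomes x_1 - 65/12 + sqrt(2017)/6 = 0, giving x_1 = 65/12 - sqrt(2017)/6 — point (65/12 - sqrt(2017)/6, 41/28 - sqrt(2017)/28).
  x_2 = 41/28 + sqrt(2017)/28: the earlier basis element becomes x_1 - sqrt(2017)/6 - 65/12 = 0, giving x_1 = 65/12 + sqrt(2017)/6 — point (65/12 + sqrt(2017)/6, 41/28 + sqrt(2017)/28).

{(-2, -1), (65/12 - sqrt(2017)/6, 41/28 - sqrt(2017)/28), (65/12 + sqrt(2017)/6, 41/28 + sqrt(2017)/28)}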